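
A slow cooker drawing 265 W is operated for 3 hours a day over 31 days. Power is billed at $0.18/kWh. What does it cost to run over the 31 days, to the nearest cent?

$4.44

Runtime = 3 h/day × 31 days = 93 h
Energy = 0.265 kW × 93 h = 24.645 kWh
Cost = 24.645 kWh × $0.18/kWh = $4.44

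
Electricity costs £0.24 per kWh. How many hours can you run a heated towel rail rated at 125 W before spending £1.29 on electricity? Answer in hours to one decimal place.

43.0 h

Energy available = £1.29 ÷ £0.24/kWh = 5.375 kWh
Hours = 5.375 kWh ÷ 0.125 kW = 43.0 h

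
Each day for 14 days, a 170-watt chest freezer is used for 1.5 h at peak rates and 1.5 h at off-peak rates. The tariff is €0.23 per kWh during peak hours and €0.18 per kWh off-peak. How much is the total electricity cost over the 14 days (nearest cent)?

€1.46

Peak energy = 0.17 kW × 1.5 h × 14 = 3.57 kWh
Off-peak energy = 0.17 kW × 1.5 h × 14 = 3.57 kWh
Cost = 3.57 × €0.23 + 3.57 × €0.18 = €0.8211 + €0.6426 = €1.46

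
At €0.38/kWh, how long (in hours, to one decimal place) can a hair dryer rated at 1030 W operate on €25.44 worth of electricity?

65.0 h

Energy available = €25.44 ÷ €0.38/kWh = 66.9474 kWh
Hours = 66.9474 kWh ÷ 1.03 kW = 65.0 h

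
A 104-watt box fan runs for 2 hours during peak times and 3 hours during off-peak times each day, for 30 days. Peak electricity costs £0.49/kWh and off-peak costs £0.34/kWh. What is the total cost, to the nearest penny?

£6.24

Peak energy = 0.104 kW × 2 h × 30 = 6.24 kWh
Off-peak energy = 0.104 kW × 3 h × 30 = 9.36 kWh
Cost = 6.24 × £0.49 + 9.36 × £0.34 = £3.0576 + £3.1824 = £6.24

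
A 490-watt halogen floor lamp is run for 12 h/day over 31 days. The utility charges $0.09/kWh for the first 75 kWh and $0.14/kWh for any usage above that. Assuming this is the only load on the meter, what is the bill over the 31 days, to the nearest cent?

$21.77

Runtime = 12 h/day × 31 days = 372 h
Energy = 0.49 kW × 372 h = 182.28 kWh
Tier 1 (0–75 kWh): 75 × $0.09 = $6.75
Above 75 kWh: 107.28 × $0.14 = $15.0192
Bill = $21.77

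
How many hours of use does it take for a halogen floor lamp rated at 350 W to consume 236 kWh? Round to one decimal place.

Hours = 236 kWh ÷ 0.35 kW = 674.3 h

674.3 h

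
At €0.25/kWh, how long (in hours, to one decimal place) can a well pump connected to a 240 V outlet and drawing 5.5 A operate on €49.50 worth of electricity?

150.0 h

Power = 5.5 A × 240 V = 1320 W = 1.32 kW
Energy available = €49.50 ÷ €0.25/kWh = 198 kWh
Hours = 198 kWh ÷ 1.32 kW = 150.0 h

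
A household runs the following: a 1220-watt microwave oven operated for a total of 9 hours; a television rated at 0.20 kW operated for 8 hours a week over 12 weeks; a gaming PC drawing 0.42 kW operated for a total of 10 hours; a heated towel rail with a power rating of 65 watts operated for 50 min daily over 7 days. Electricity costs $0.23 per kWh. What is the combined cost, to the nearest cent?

microwave oven: 1.22 kW × 9 h = 10.98 kWh
television: Runtime = 8 h/week × 12 weeks = 96 h
television: 0.2 kW × 96 h = 19.2 kWh
gaming PC: 0.42 kW × 10 h = 4.2 kWh
heated towel rail: Runtime = 50 min × 7 = 350 min = 5.833333… h
heated towel rail: 0.065 kW × 5.833333… h = 0.379166… kWh
Total energy = 34.759166… kWh
Cost = 34.759166… × $0.23 = $7.99

$7.99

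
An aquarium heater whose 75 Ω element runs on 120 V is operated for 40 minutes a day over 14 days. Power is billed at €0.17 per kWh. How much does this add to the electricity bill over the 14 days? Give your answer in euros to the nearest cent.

€0.30

Power = V²/R = 120²/75 = 192 W = 0.192 kW
Runtime = 40 min × 14 = 560 min = 9.333333… h
Energy = 0.192 kW × 9.333333… h = 1.792 kWh
Cost = 1.792 kWh × €0.17/kWh = €0.30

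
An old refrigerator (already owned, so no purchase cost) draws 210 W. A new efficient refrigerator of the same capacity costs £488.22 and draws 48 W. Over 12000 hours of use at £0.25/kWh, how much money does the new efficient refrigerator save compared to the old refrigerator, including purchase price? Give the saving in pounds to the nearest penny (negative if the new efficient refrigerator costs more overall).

old refrigerator: £0.00 + (210/1000) kW × 12000 h × £0.25 = £0.00 + £630 = £630
new efficient refrigerator: £488.22 + (48/1000) kW × 12000 h × £0.25 = £488.22 + £144 = £632.22
Saving = £630 − £632.22 = −£2.22

-£2.22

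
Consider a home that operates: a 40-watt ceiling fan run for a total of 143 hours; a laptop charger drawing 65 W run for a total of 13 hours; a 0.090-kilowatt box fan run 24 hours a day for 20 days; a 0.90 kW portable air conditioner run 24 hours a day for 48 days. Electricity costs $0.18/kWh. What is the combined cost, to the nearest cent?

ceiling fan: 0.04 kW × 143 h = 5.72 kWh
laptop charger: 0.065 kW × 13 h = 0.845 kWh
box fan: Runtime = 24 h × 20 = 480 h
box fan: 0.09 kW × 480 h = 43.2 kWh
portable air conditioner: Runtime = 24 h × 48 = 1152 h
portable air conditioner: 0.9 kW × 1152 h = 1036.8 kWh
Total energy = 1086.565 kWh
Cost = 1086.565 × $0.18 = $195.58

$195.58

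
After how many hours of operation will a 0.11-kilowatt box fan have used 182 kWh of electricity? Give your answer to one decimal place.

1654.5 h

Hours = 182 kWh ÷ 0.11 kW = 1654.5 h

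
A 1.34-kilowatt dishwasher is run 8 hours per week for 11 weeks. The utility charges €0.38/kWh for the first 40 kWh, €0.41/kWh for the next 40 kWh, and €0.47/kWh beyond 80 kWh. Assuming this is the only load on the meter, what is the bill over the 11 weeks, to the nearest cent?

Runtime = 8 h/week × 11 weeks = 88 h
Energy = 1.34 kW × 88 h = 117.92 kWh
Tier 1 (0–40 kWh): 40 × €0.38 = €15.2
Tier 2 (40–80 kWh): 40 × €0.41 = €16.4
Above 80 kWh: 37.92 × €0.47 = €17.8224
Bill = €49.42

€49.42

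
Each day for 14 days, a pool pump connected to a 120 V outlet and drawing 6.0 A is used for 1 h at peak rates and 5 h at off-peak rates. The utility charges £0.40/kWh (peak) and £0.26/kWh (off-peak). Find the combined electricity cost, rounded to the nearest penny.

£17.14

Power = 6.0 A × 120 V = 720 W = 0.72 kW
Peak energy = 0.72 kW × 1 h × 14 = 10.08 kWh
Off-peak energy = 0.72 kW × 5 h × 14 = 50.4 kWh
Cost = 10.08 × £0.40 + 50.4 × £0.26 = £4.032 + £13.104 = £17.14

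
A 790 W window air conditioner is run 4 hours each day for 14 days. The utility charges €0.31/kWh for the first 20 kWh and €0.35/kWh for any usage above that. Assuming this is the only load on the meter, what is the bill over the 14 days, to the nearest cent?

Runtime = 4 h/day × 14 days = 56 h
Energy = 0.79 kW × 56 h = 44.24 kWh
Tier 1 (0–20 kWh): 20 × €0.31 = €6.2
Above 20 kWh: 24.24 × €0.35 = €8.484
Bill = €14.68

€14.68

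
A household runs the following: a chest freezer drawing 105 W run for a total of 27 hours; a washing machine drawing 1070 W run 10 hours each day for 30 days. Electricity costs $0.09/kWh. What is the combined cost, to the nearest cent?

$29.15

chest freezer: 0.105 kW × 27 h = 2.835 kWh
washing machine: Runtime = 10 h/day × 30 days = 300 h
washing machine: 1.07 kW × 300 h = 321 kWh
Total energy = 323.835 kWh
Cost = 323.835 × $0.09 = $29.15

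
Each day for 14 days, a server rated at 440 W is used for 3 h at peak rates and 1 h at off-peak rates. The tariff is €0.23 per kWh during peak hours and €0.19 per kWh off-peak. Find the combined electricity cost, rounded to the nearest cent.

€5.42

Peak energy = 0.44 kW × 3 h × 14 = 18.48 kWh
Off-peak energy = 0.44 kW × 1 h × 14 = 6.16 kWh
Cost = 18.48 × €0.23 + 6.16 × €0.19 = €4.2504 + €1.1704 = €5.42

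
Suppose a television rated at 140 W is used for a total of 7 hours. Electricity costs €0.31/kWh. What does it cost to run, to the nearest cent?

€0.30

Energy = 0.14 kW × 7 h = 0.98 kWh
Cost = 0.98 kWh × €0.31/kWh = €0.30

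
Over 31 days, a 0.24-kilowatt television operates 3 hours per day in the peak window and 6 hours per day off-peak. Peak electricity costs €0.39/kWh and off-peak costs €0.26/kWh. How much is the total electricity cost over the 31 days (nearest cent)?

€20.31

Peak energy = 0.24 kW × 3 h × 31 = 22.32 kWh
Off-peak energy = 0.24 kW × 6 h × 31 = 44.64 kWh
Cost = 22.32 × €0.39 + 44.64 × €0.26 = €8.7048 + €11.6064 = €20.31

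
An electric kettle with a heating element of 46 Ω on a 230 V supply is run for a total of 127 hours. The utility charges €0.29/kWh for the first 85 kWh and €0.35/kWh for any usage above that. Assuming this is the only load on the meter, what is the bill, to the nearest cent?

Power = V²/R = 230²/46 = 1150 W = 1.15 kW
Energy = 1.15 kW × 127 h = 146.05 kWh
Tier 1 (0–85 kWh): 85 × €0.29 = €24.65
Above 85 kWh: 61.05 × €0.35 = €21.3675
Bill = €46.02

€46.02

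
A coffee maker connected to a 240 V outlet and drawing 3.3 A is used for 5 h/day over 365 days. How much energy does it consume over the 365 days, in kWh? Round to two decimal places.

1445.40 kWh

Power = 3.3 A × 240 V = 792 W = 0.792 kW
Runtime = 5 h/day × 365 days = 1825 h
Energy = 0.792 kW × 1825 h = 1445.4 kWh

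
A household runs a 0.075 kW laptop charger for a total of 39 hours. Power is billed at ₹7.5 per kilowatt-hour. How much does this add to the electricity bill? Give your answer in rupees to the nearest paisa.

Energy = 0.075 kW × 39 h = 2.925 kWh
Cost = 2.925 kWh × ₹7.5/kWh = ₹21.94

₹21.94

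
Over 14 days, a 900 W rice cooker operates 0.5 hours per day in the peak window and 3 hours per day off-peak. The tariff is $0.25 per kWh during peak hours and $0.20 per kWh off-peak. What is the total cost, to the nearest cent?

$9.14

Peak energy = 0.9 kW × 0.5 h × 14 = 6.3 kWh
Off-peak energy = 0.9 kW × 3 h × 14 = 37.8 kWh
Cost = 6.3 × $0.25 + 37.8 × $0.20 = $1.575 + $7.56 = $9.14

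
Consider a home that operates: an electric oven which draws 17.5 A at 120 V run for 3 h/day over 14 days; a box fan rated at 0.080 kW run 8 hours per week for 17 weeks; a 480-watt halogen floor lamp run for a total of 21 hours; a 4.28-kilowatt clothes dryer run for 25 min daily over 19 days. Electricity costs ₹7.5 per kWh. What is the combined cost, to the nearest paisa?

electric oven: Power = 17.5 A × 120 V = 2100 W = 2.1 kW
electric oven: Runtime = 3 h/day × 14 days = 42 h
electric oven: 2.1 kW × 42 h = 88.2 kWh
box fan: Runtime = 8 h/week × 17 weeks = 136 h
box fan: 0.08 kW × 136 h = 10.88 kWh
halogen floor lamp: 0.48 kW × 21 h = 10.08 kWh
clothes dryer: Runtime = 25 min × 19 = 475 min = 7.916666… h
clothes dryer: 4.28 kW × 7.916666… h = 33.883333… kWh
Total energy = 143.043333… kWh
Cost = 143.043333… × ₹7.5 = ₹1072.83

₹1072.83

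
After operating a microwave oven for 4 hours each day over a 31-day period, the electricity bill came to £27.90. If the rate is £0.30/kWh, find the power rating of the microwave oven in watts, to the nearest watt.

Energy = £27.90 ÷ £0.30/kWh = 93 kWh
Runtime = 4 h/day × 31 days = 124 h
Power = 93 kWh ÷ 124 h = 0.75 kW = 750 W

750 W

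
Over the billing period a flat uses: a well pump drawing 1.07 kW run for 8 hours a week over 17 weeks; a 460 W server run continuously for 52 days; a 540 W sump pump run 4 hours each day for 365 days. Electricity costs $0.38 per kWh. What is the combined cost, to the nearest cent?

$573.04

well pump: Runtime = 8 h/week × 17 weeks = 136 h
well pump: 1.07 kW × 136 h = 145.52 kWh
server: Runtime = 24 h × 52 = 1248 h
server: 0.46 kW × 1248 h = 574.08 kWh
sump pump: Runtime = 4 h/day × 365 days = 1460 h
sump pump: 0.54 kW × 1460 h = 788.4 kWh
Total energy = 1508 kWh
Cost = 1508 × $0.38 = $573.04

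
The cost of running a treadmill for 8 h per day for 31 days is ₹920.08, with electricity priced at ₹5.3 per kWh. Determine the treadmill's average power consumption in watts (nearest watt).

700 W

Energy = ₹920.08 ÷ ₹5.3/kWh = 173.6 kWh
Runtime = 8 h/day × 31 days = 248 h
Power = 173.6 kWh ÷ 248 h = 0.7 kW = 700 W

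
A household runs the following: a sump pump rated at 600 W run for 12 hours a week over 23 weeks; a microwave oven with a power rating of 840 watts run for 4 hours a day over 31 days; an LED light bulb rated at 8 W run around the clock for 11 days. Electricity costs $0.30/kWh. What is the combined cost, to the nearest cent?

$81.56

sump pump: Runtime = 12 h/week × 23 weeks = 276 h
sump pump: 0.6 kW × 276 h = 165.6 kWh
microwave oven: Runtime = 4 h/day × 31 days = 124 h
microwave oven: 0.84 kW × 124 h = 104.16 kWh
LED light bulb: Runtime = 24 h × 11 = 264 h
LED light bulb: 0.008 kW × 264 h = 2.112 kWh
Total energy = 271.872 kWh
Cost = 271.872 × $0.30 = $81.56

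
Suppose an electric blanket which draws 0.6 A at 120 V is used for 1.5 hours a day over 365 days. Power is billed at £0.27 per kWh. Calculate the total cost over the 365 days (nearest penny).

Power = 0.6 A × 120 V = 72 W = 0.072 kW
Runtime = 1.5 h/day × 365 days = 547.5 h
Energy = 0.072 kW × 547.5 h = 39.42 kWh
Cost = 39.42 kWh × £0.27/kWh = £10.64

£10.64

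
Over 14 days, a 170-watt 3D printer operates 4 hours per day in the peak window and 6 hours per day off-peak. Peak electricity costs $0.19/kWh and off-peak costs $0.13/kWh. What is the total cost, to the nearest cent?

Peak energy = 0.17 kW × 4 h × 14 = 9.52 kWh
Off-peak energy = 0.17 kW × 6 h × 14 = 14.28 kWh
Cost = 9.52 × $0.19 + 14.28 × $0.13 = $1.8088 + $1.8564 = $3.67

$3.67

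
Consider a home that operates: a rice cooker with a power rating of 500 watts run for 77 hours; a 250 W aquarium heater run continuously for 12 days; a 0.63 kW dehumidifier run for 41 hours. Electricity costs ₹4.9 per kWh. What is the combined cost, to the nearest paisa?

rice cooker: 0.5 kW × 77 h = 38.5 kWh
aquarium heater: Runtime = 24 h × 12 = 288 h
aquarium heater: 0.25 kW × 288 h = 72 kWh
dehumidifier: 0.63 kW × 41 h = 25.83 kWh
Total energy = 136.33 kWh
Cost = 136.33 × ₹4.9 = ₹668.02

₹668.02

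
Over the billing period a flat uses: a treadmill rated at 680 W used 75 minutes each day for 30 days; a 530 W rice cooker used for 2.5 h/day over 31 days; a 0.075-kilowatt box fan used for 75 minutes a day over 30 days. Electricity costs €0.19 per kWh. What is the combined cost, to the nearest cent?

€13.18

treadmill: Runtime = 75 min × 30 = 2250 min = 37.5 h
treadmill: 0.68 kW × 37.5 h = 25.5 kWh
rice cooker: Runtime = 2.5 h/day × 31 days = 77.5 h
rice cooker: 0.53 kW × 77.5 h = 41.075 kWh
box fan: Runtime = 75 min × 30 = 2250 min = 37.5 h
box fan: 0.075 kW × 37.5 h = 2.8125 kWh
Total energy = 69.3875 kWh
Cost = 69.3875 × €0.19 = €13.18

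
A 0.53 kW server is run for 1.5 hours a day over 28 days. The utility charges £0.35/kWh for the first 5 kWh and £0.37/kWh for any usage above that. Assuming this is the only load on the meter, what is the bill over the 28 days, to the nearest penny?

Runtime = 1.5 h/day × 28 days = 42 h
Energy = 0.53 kW × 42 h = 22.26 kWh
Tier 1 (0–5 kWh): 5 × £0.35 = £1.75
Above 5 kWh: 17.26 × £0.37 = £6.3862
Bill = £8.14

£8.14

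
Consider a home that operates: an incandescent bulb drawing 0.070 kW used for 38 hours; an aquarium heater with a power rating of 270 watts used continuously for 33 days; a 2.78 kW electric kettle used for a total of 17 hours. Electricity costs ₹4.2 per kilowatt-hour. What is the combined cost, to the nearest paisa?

₹1107.79

incandescent bulb: 0.07 kW × 38 h = 2.66 kWh
aquarium heater: Runtime = 24 h × 33 = 792 h
aquarium heater: 0.27 kW × 792 h = 213.84 kWh
electric kettle: 2.78 kW × 17 h = 47.26 kWh
Total energy = 263.76 kWh
Cost = 263.76 × ₹4.2 = ₹1107.79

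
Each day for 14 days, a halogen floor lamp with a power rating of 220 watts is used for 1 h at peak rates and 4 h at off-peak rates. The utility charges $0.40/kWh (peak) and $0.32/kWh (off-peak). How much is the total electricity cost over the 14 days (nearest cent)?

$5.17

Peak energy = 0.22 kW × 1 h × 14 = 3.08 kWh
Off-peak energy = 0.22 kW × 4 h × 14 = 12.32 kWh
Cost = 3.08 × $0.40 + 12.32 × $0.32 = $1.232 + $3.9424 = $5.17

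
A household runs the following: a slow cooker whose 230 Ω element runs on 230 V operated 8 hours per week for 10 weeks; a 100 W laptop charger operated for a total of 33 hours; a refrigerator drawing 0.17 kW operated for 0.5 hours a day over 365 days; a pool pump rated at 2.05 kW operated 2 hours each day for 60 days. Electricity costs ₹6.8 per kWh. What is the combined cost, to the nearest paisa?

₹2031.33

slow cooker: Power = V²/R = 230²/230 = 230 W = 0.23 kW
slow cooker: Runtime = 8 h/week × 10 weeks = 80 h
slow cooker: 0.23 kW × 80 h = 18.4 kWh
laptop charger: 0.1 kW × 33 h = 3.3 kWh
refrigerator: Runtime = 0.5 h/day × 365 days = 182.5 h
refrigerator: 0.17 kW × 182.5 h = 31.025 kWh
pool pump: Runtime = 2 h/day × 60 days = 120 h
pool pump: 2.05 kW × 120 h = 246 kWh
Total energy = 298.725 kWh
Cost = 298.725 × ₹6.8 = ₹2031.33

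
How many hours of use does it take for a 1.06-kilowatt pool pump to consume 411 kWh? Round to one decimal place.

387.7 h

Hours = 411 kWh ÷ 1.06 kW = 387.7 h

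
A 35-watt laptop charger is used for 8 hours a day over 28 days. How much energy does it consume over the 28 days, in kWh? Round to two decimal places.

7.84 kWh

Runtime = 8 h/day × 28 days = 224 h
Energy = 0.035 kW × 224 h = 7.84 kWh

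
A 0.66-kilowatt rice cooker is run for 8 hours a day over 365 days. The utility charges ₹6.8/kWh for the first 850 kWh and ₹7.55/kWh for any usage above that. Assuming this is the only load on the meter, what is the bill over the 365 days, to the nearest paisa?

₹13912.86

Runtime = 8 h/day × 365 days = 2920 h
Energy = 0.66 kW × 2920 h = 1927.2 kWh
Tier 1 (0–850 kWh): 850 × ₹6.8 = ₹5780
Above 850 kWh: 1077.2 × ₹7.55 = ₹8132.86
Bill = ₹13912.86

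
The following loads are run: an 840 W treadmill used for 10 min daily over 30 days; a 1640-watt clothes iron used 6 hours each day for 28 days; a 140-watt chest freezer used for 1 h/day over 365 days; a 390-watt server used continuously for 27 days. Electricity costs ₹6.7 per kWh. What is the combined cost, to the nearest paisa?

₹3909.72

treadmill: Runtime = 10 min × 30 = 300 min = 5 h
treadmill: 0.84 kW × 5 h = 4.2 kWh
clothes iron: Runtime = 6 h/day × 28 days = 168 h
clothes iron: 1.64 kW × 168 h = 275.52 kWh
chest freezer: Runtime = 1 h/day × 365 days = 365 h
chest freezer: 0.14 kW × 365 h = 51.1 kWh
server: Runtime = 24 h × 27 = 648 h
server: 0.39 kW × 648 h = 252.72 kWh
Total energy = 583.54 kWh
Cost = 583.54 × ₹6.7 = ₹3909.72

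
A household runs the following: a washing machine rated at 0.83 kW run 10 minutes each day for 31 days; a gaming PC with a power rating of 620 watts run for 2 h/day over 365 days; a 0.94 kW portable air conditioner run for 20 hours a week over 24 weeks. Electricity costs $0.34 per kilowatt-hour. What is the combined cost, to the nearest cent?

washing machine: Runtime = 10 min × 31 = 310 min = 5.166666… h
washing machine: 0.83 kW × 5.166666… h = 4.288333… kWh
gaming PC: Runtime = 2 h/day × 365 days = 730 h
gaming PC: 0.62 kW × 730 h = 452.6 kWh
portable air conditioner: Runtime = 20 h/week × 24 weeks = 480 h
portable air conditioner: 0.94 kW × 480 h = 451.2 kWh
Total energy = 908.088333… kWh
Cost = 908.088333… × $0.34 = $308.75

$308.75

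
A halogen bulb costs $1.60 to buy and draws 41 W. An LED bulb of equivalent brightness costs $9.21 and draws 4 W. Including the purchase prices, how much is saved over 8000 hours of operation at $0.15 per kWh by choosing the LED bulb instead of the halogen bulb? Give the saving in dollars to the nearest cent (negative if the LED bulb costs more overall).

$36.79

halogen bulb: $1.60 + (41/1000) kW × 8000 h × $0.15 = $1.60 + $49.2 = $50.8
LED bulb: $9.21 + (4/1000) kW × 8000 h × $0.15 = $9.21 + $4.8 = $14.01
Saving = $50.8 − $14.01 = $36.79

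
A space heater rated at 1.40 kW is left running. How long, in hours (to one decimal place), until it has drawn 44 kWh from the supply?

Hours = 44 kWh ÷ 1.4 kW = 31.4 h

31.4 h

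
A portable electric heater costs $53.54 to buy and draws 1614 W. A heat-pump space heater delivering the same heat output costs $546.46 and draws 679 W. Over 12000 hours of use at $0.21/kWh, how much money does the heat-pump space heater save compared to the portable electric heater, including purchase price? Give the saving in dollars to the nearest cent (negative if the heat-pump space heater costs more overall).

portable electric heater: $53.54 + (1614/1000) kW × 12000 h × $0.21 = $53.54 + $4067.28 = $4120.82
heat-pump space heater: $546.46 + (679/1000) kW × 12000 h × $0.21 = $546.46 + $1711.08 = $2257.54
Saving = $4120.82 − $2257.54 = $1863.28

$1863.28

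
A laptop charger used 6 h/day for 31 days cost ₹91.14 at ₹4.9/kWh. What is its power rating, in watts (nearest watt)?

Energy = ₹91.14 ÷ ₹4.9/kWh = 18.6 kWh
Runtime = 6 h/day × 31 days = 186 h
Power = 18.6 kWh ÷ 186 h = 0.1 kW = 100 W

100 W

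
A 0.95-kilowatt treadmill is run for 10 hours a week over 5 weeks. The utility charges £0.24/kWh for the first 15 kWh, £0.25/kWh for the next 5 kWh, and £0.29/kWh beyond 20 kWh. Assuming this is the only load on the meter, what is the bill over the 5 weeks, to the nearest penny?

Runtime = 10 h/week × 5 weeks = 50 h
Energy = 0.95 kW × 50 h = 47.5 kWh
Tier 1 (0–15 kWh): 15 × £0.24 = £3.6
Tier 2 (15–20 kWh): 5 × £0.25 = £1.25
Above 20 kWh: 27.5 × £0.29 = £7.975
Bill = £12.83

£12.83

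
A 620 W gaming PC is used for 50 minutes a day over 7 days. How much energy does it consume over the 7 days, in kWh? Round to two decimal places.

Runtime = 50 min × 7 = 350 min = 5.833333… h
Energy = 0.62 kW × 5.833333… h = 3.616666… kWh ≈ 3.62 kWh

3.62 kWh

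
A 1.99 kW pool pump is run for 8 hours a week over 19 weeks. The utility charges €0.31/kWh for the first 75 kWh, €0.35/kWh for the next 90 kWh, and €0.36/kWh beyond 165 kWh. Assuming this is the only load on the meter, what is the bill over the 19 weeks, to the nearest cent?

Runtime = 8 h/week × 19 weeks = 152 h
Energy = 1.99 kW × 152 h = 302.48 kWh
Tier 1 (0–75 kWh): 75 × €0.31 = €23.25
Tier 2 (75–165 kWh): 90 × €0.35 = €31.5
Above 165 kWh: 137.48 × €0.36 = €49.4928
Bill = €104.24

€104.24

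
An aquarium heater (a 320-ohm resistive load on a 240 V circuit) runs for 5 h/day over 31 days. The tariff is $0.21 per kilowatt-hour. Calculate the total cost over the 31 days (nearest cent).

Power = V²/R = 240²/320 = 180 W = 0.18 kW
Runtime = 5 h/day × 31 days = 155 h
Energy = 0.18 kW × 155 h = 27.9 kWh
Cost = 27.9 kWh × $0.21/kWh = $5.86

$5.86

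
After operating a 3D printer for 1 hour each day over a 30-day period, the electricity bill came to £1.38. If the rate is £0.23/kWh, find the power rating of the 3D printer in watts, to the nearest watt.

Energy = £1.38 ÷ £0.23/kWh = 6 kWh
Runtime = 1 h/day × 30 days = 30 h
Power = 6 kWh ÷ 30 h = 0.2 kW = 200 W

200 W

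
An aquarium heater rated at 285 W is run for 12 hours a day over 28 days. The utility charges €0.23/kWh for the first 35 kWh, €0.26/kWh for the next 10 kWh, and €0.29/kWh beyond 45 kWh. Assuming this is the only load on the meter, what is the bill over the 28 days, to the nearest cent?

Runtime = 12 h/day × 28 days = 336 h
Energy = 0.285 kW × 336 h = 95.76 kWh
Tier 1 (0–35 kWh): 35 × €0.23 = €8.05
Tier 2 (35–45 kWh): 10 × €0.26 = €2.6
Above 45 kWh: 50.76 × €0.29 = €14.7204
Bill = €25.37

€25.37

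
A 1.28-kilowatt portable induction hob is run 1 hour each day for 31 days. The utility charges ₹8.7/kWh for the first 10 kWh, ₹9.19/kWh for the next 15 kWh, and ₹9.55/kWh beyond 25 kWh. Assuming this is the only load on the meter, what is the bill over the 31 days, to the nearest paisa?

₹365.04

Runtime = 1 h/day × 31 days = 31 h
Energy = 1.28 kW × 31 h = 39.68 kWh
Tier 1 (0–10 kWh): 10 × ₹8.7 = ₹87
Tier 2 (10–25 kWh): 15 × ₹9.19 = ₹137.85
Above 25 kWh: 14.68 × ₹9.55 = ₹140.194
Bill = ₹365.04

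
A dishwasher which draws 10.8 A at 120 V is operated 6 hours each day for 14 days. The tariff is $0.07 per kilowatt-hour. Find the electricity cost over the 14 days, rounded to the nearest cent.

$7.62

Power = 10.8 A × 120 V = 1296 W = 1.296 kW
Runtime = 6 h/day × 14 days = 84 h
Energy = 1.296 kW × 84 h = 108.864 kWh
Cost = 108.864 kWh × $0.07/kWh = $7.62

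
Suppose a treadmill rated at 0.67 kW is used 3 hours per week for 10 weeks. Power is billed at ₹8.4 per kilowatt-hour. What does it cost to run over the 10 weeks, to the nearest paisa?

Runtime = 3 h/week × 10 weeks = 30 h
Energy = 0.67 kW × 30 h = 20.1 kWh
Cost = 20.1 kWh × ₹8.4/kWh = ₹168.84

₹168.84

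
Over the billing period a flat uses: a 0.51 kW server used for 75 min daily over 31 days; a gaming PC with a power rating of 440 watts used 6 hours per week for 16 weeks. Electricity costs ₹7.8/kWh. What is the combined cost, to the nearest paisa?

server: Runtime = 75 min × 31 = 2325 min = 38.75 h
server: 0.51 kW × 38.75 h = 19.7625 kWh
gaming PC: Runtime = 6 h/week × 16 weeks = 96 h
gaming PC: 0.44 kW × 96 h = 42.24 kWh
Total energy = 62.0025 kWh
Cost = 62.0025 × ₹7.8 = ₹483.62

₹483.62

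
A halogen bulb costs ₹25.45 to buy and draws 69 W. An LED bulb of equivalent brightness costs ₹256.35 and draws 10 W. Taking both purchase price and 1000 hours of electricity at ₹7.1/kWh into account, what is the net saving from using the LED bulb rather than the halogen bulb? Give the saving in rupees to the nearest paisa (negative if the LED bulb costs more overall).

₹188.00

halogen bulb: ₹25.45 + (69/1000) kW × 1000 h × ₹7.1 = ₹25.45 + ₹489.9 = ₹515.35
LED bulb: ₹256.35 + (10/1000) kW × 1000 h × ₹7.1 = ₹256.35 + ₹71 = ₹327.35
Saving = ₹515.35 − ₹327.35 = ₹188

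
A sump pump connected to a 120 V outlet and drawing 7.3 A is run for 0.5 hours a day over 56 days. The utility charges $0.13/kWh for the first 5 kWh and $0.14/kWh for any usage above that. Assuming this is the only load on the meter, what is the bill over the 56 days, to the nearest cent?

$3.38

Power = 7.3 A × 120 V = 876 W = 0.876 kW
Runtime = 0.5 h/day × 56 days = 28 h
Energy = 0.876 kW × 28 h = 24.528 kWh
Tier 1 (0–5 kWh): 5 × $0.13 = $0.65
Above 5 kWh: 19.528 × $0.14 = $2.73392
Bill = $3.38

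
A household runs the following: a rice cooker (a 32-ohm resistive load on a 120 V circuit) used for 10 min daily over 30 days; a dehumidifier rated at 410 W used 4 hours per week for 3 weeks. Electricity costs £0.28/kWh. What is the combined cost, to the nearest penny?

£2.01

rice cooker: Power = V²/R = 120²/32 = 450 W = 0.45 kW
rice cooker: Runtime = 10 min × 30 = 300 min = 5 h
rice cooker: 0.45 kW × 5 h = 2.25 kWh
dehumidifier: Runtime = 4 h/week × 3 weeks = 12 h
dehumidifier: 0.41 kW × 12 h = 4.92 kWh
Total energy = 7.17 kWh
Cost = 7.17 × £0.28 = £2.01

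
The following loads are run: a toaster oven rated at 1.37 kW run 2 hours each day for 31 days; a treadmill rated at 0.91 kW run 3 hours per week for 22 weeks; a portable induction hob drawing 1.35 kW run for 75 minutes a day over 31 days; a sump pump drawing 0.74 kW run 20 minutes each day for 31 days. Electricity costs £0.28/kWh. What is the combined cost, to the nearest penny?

toaster oven: Runtime = 2 h/day × 31 days = 62 h
toaster oven: 1.37 kW × 62 h = 84.94 kWh
treadmill: Runtime = 3 h/week × 22 weeks = 66 h
treadmill: 0.91 kW × 66 h = 60.06 kWh
portable induction hob: Runtime = 75 min × 31 = 2325 min = 38.75 h
portable induction hob: 1.35 kW × 38.75 h = 52.3125 kWh
sump pump: Runtime = 20 min × 31 = 620 min = 10.333333… h
sump pump: 0.74 kW × 10.333333… h = 7.646666… kWh
Total energy = 204.959166… kWh
Cost = 204.959166… × £0.28 = £57.39

£57.39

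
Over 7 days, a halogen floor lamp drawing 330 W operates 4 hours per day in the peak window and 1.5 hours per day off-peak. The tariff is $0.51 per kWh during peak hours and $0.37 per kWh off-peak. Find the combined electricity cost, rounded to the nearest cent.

$5.99

Peak energy = 0.33 kW × 4 h × 7 = 9.24 kWh
Off-peak energy = 0.33 kW × 1.5 h × 7 = 3.465 kWh
Cost = 9.24 × $0.51 + 3.465 × $0.37 = $4.7124 + $1.28205 = $5.99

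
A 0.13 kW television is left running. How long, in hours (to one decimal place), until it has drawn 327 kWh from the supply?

Hours = 327 kWh ÷ 0.13 kW = 2515.4 h

2515.4 h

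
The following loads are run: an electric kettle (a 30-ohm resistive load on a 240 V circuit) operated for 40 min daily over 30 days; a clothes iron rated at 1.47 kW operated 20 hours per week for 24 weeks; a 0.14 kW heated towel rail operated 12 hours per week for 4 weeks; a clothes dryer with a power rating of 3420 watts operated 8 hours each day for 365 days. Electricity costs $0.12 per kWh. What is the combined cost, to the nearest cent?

electric kettle: Power = V²/R = 240²/30 = 1920 W = 1.92 kW
electric kettle: Runtime = 40 min × 30 = 1200 min = 20 h
electric kettle: 1.92 kW × 20 h = 38.4 kWh
clothes iron: Runtime = 20 h/week × 24 weeks = 480 h
clothes iron: 1.47 kW × 480 h = 705.6 kWh
heated towel rail: Runtime = 12 h/week × 4 weeks = 48 h
heated towel rail: 0.14 kW × 48 h = 6.72 kWh
clothes dryer: Runtime = 8 h/day × 365 days = 2920 h
clothes dryer: 3.42 kW × 2920 h = 9986.4 kWh
Total energy = 10737.12 kWh
Cost = 10737.12 × $0.12 = $1288.45

$1288.45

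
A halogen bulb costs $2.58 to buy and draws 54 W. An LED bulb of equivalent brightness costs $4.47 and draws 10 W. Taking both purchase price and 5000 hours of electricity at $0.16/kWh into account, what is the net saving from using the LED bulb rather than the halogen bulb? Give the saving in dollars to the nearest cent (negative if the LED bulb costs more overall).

$33.31

halogen bulb: $2.58 + (54/1000) kW × 5000 h × $0.16 = $2.58 + $43.2 = $45.78
LED bulb: $4.47 + (10/1000) kW × 5000 h × $0.16 = $4.47 + $8 = $12.47
Saving = $45.78 − $12.47 = $33.31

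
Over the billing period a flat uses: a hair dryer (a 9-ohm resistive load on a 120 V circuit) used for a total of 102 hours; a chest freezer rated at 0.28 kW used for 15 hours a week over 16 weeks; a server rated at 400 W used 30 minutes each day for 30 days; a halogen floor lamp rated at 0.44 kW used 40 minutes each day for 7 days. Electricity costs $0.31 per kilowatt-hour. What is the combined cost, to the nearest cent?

hair dryer: Power = V²/R = 120²/9 = 1600 W = 1.6 kW
hair dryer: 1.6 kW × 102 h = 163.2 kWh
chest freezer: Runtime = 15 h/week × 16 weeks = 240 h
chest freezer: 0.28 kW × 240 h = 67.2 kWh
server: Runtime = 30 min × 30 = 900 min = 15 h
server: 0.4 kW × 15 h = 6 kWh
halogen floor lamp: Runtime = 40 min × 7 = 280 min = 4.666666… h
halogen floor lamp: 0.44 kW × 4.666666… h = 2.053333… kWh
Total energy = 238.453333… kWh
Cost = 238.453333… × $0.31 = $73.92

$73.92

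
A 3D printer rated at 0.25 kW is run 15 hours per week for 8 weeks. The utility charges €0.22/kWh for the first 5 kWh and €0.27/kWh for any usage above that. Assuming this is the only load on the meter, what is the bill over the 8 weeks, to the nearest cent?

€7.85

Runtime = 15 h/week × 8 weeks = 120 h
Energy = 0.25 kW × 120 h = 30 kWh
Tier 1 (0–5 kWh): 5 × €0.22 = €1.1
Above 5 kWh: 25 × €0.27 = €6.75
Bill = €7.85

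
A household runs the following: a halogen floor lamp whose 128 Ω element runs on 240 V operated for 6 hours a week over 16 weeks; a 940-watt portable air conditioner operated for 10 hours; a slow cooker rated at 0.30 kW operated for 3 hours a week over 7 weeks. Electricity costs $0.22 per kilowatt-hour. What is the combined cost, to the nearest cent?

halogen floor lamp: Power = V²/R = 240²/128 = 450 W = 0.45 kW
halogen floor lamp: Runtime = 6 h/week × 16 weeks = 96 h
halogen floor lamp: 0.45 kW × 96 h = 43.2 kWh
portable air conditioner: 0.94 kW × 10 h = 9.4 kWh
slow cooker: Runtime = 3 h/week × 7 weeks = 21 h
slow cooker: 0.3 kW × 21 h = 6.3 kWh
Total energy = 58.9 kWh
Cost = 58.9 × $0.22 = $12.96

$12.96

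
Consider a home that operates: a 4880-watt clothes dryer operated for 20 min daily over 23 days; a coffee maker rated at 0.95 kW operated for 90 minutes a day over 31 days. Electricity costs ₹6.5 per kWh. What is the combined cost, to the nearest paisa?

₹530.32

clothes dryer: Runtime = 20 min × 23 = 460 min = 7.666666… h
clothes dryer: 4.88 kW × 7.666666… h = 37.413333… kWh
coffee maker: Runtime = 90 min × 31 = 2790 min = 46.5 h
coffee maker: 0.95 kW × 46.5 h = 44.175 kWh
Total energy = 81.588333… kWh
Cost = 81.588333… × ₹6.5 = ₹530.32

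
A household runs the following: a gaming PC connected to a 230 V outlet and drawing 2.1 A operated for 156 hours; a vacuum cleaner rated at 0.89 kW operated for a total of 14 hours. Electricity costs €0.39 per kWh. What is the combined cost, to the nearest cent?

€34.25

gaming PC: Power = 2.1 A × 230 V = 483 W = 0.483 kW
gaming PC: 0.483 kW × 156 h = 75.348 kWh
vacuum cleaner: 0.89 kW × 14 h = 12.46 kWh
Total energy = 87.808 kWh
Cost = 87.808 × €0.39 = €34.25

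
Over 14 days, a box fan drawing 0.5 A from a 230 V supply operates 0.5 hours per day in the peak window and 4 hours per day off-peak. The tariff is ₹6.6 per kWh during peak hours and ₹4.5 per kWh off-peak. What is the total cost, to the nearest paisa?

₹34.29

Power = 0.5 A × 230 V = 115 W = 0.115 kW
Peak energy = 0.115 kW × 0.5 h × 14 = 0.805 kWh
Off-peak energy = 0.115 kW × 4 h × 14 = 6.44 kWh
Cost = 0.805 × ₹6.6 + 6.44 × ₹4.5 = ₹5.313 + ₹28.98 = ₹34.29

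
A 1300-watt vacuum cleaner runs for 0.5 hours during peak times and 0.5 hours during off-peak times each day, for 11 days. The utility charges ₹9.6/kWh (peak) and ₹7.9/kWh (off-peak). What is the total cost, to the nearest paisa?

Peak energy = 1.3 kW × 0.5 h × 11 = 7.15 kWh
Off-peak energy = 1.3 kW × 0.5 h × 11 = 7.15 kWh
Cost = 7.15 × ₹9.6 + 7.15 × ₹7.9 = ₹68.64 + ₹56.485 = ₹125.13

₹125.13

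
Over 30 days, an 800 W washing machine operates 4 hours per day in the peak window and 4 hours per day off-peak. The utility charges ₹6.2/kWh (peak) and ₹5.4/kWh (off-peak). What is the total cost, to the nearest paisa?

Peak energy = 0.8 kW × 4 h × 30 = 96 kWh
Off-peak energy = 0.8 kW × 4 h × 30 = 96 kWh
Cost = 96 × ₹6.2 + 96 × ₹5.4 = ₹595.2 + ₹518.4 = ₹1113.60

₹1113.60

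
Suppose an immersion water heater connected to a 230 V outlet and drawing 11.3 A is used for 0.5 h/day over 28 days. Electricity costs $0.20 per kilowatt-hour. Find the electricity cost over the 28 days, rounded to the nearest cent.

Power = 11.3 A × 230 V = 2599 W = 2.599 kW
Runtime = 0.5 h/day × 28 days = 14 h
Energy = 2.599 kW × 14 h = 36.386 kWh
Cost = 36.386 kWh × $0.20/kWh = $7.28

$7.28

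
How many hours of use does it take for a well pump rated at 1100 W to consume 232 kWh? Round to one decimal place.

210.9 h

Hours = 232 kWh ÷ 1.1 kW = 210.9 h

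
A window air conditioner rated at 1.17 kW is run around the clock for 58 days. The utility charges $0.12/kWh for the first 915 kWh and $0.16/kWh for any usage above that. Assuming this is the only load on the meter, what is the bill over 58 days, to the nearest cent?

Runtime = 24 h × 58 = 1392 h
Energy = 1.17 kW × 1392 h = 1628.64 kWh
Tier 1 (0–915 kWh): 915 × $0.12 = $109.8
Above 915 kWh: 713.64 × $0.16 = $114.1824
Bill = $223.98

$223.98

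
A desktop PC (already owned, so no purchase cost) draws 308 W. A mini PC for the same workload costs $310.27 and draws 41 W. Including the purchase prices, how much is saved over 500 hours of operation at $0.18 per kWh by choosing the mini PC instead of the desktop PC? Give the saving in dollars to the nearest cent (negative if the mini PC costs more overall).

-$286.24

desktop PC: $0.00 + (308/1000) kW × 500 h × $0.18 = $0.00 + $27.72 = $27.72
mini PC: $310.27 + (41/1000) kW × 500 h × $0.18 = $310.27 + $3.69 = $313.96
Saving = $27.72 − $313.96 = −$286.24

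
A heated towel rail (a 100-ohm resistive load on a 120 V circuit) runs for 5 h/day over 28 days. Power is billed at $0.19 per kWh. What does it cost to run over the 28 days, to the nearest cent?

$3.83

Power = V²/R = 120²/100 = 144 W = 0.144 kW
Runtime = 5 h/day × 28 days = 140 h
Energy = 0.144 kW × 140 h = 20.16 kWh
Cost = 20.16 kWh × $0.19/kWh = $3.83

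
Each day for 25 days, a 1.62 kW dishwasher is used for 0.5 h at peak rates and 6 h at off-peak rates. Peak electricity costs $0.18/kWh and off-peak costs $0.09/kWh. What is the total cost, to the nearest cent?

$25.52

Peak energy = 1.62 kW × 0.5 h × 25 = 20.25 kWh
Off-peak energy = 1.62 kW × 6 h × 25 = 243 kWh
Cost = 20.25 × $0.18 + 243 × $0.09 = $3.645 + $21.87 = $25.52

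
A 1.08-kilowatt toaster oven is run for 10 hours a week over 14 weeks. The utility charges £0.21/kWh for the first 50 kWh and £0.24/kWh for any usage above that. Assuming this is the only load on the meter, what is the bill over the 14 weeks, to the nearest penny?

£34.79

Runtime = 10 h/week × 14 weeks = 140 h
Energy = 1.08 kW × 140 h = 151.2 kWh
Tier 1 (0–50 kWh): 50 × £0.21 = £10.5
Above 50 kWh: 101.2 × £0.24 = £24.288
Bill = £34.79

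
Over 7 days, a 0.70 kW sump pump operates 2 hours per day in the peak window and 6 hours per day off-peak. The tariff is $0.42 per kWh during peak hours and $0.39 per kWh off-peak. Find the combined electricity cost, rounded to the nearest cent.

$15.58

Peak energy = 0.7 kW × 2 h × 7 = 9.8 kWh
Off-peak energy = 0.7 kW × 6 h × 7 = 29.4 kWh
Cost = 9.8 × $0.42 + 29.4 × $0.39 = $4.116 + $11.466 = $15.58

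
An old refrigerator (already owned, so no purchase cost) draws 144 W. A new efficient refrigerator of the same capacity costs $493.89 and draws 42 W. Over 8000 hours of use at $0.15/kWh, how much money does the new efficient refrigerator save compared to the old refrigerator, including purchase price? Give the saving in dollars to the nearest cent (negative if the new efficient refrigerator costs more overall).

-$371.49

old refrigerator: $0.00 + (144/1000) kW × 8000 h × $0.15 = $0.00 + $172.8 = $172.8
new efficient refrigerator: $493.89 + (42/1000) kW × 8000 h × $0.15 = $493.89 + $50.4 = $544.29
Saving = $172.8 − $544.29 = −$371.49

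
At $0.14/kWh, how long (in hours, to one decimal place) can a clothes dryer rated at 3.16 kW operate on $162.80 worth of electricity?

368.0 h

Energy available = $162.80 ÷ $0.14/kWh = 1162.8571 kWh
Hours = 1162.8571 kWh ÷ 3.16 kW = 368.0 h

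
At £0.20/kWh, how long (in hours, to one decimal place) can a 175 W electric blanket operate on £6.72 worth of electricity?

192.0 h

Energy available = £6.72 ÷ £0.20/kWh = 33.6 kWh
Hours = 33.6 kWh ÷ 0.175 kW = 192.0 h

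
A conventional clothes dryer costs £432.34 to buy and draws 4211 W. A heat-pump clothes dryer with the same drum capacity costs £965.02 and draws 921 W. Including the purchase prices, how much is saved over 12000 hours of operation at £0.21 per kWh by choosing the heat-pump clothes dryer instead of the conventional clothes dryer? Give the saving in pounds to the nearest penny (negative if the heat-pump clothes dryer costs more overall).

conventional clothes dryer: £432.34 + (4211/1000) kW × 12000 h × £0.21 = £432.34 + £10611.72 = £11044.06
heat-pump clothes dryer: £965.02 + (921/1000) kW × 12000 h × £0.21 = £965.02 + £2320.92 = £3285.94
Saving = £11044.06 − £3285.94 = £7758.12

£7758.12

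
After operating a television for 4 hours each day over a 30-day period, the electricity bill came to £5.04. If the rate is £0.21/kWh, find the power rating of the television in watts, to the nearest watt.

Energy = £5.04 ÷ £0.21/kWh = 24 kWh
Runtime = 4 h/day × 30 days = 120 h
Power = 24 kWh ÷ 120 h = 0.2 kW = 200 W

200 W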